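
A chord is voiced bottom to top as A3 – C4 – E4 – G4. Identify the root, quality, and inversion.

A minor seventh, root position

The pitch classes A, C, E, G arrange in thirds as A–C–E–G: an A minor seventh chord.
A is the root of A minor seventh; root in the bass means root position (figured bass 7).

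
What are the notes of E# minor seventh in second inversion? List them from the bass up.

E# minor seventh is E#–G#–B#–D#. Second inversion puts the fifth (B#) in the bass, with the remaining tones above: B#, D#, E#, G#.

B#, D#, E#, G#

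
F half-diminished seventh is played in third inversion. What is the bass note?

Eb

F half-diminished seventh is F–Ab–Cb–Eb. Third inversion places the seventh in the bass: Eb.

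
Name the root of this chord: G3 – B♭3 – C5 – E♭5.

The distinct letter names are G, Bb, C, Eb. Arranged as a stack of thirds they read C–Eb–G–Bb, so C is the root (a C minor seventh chord).

C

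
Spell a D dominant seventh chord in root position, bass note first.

The chord tones are D–F#–A–C. With the root (D) lowest for root position: D, F#, A, C.

D, F#, A, C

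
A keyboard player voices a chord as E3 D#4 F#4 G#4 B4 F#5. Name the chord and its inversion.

E major ninth, root position

The pitch classes E, D#, F#, G#, B arrange in thirds as E–G#–B–D#–F#: an E major ninth chord.
The lowest note is E, the root of the chord, so this is root position.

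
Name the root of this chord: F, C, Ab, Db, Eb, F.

Db

F, C, Ab, Db, Eb are the tones of a Db major ninth chord (Db–F–Ab–C–Eb), making Db the root.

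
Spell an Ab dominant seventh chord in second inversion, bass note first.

The chord tones are Ab–C–Eb–Gb. With the fifth (Eb) lowest for second inversion: Eb, Gb, Ab, C.

Eb, Gb, Ab, C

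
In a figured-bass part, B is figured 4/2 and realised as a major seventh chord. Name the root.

C

The figures 4/2 mean the seventh of the chord is in the bass. If B is the seventh of a major seventh chord, the root is C (chord tones C–E–G–B).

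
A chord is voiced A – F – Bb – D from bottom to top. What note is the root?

Reordering A, F, Bb, D into stacked thirds gives Bb–D–F–A; the bottom of that stack, Bb, is the root.

Bb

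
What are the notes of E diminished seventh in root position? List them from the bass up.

E diminished seventh is E–G–Bb–Db. Root position puts the root (E) in the bass, with the remaining tones above: E, G, Bb, Db.

E, G, Bb, Db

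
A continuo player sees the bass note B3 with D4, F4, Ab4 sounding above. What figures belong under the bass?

7

The notes B, D, F, Ab stack in thirds as B–D–F–Ab — a B diminished seventh chord. The bass B is the root, so this is root position: figured 7.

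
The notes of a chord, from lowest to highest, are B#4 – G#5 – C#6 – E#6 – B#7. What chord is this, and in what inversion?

C# major seventh, third inversion

The pitch classes B#, G#, C#, E# arrange in thirds as C#–E#–G#–B#: a C# major seventh chord.
The lowest note is B#, the seventh of the chord, so this is third inversion (figured bass 4/2).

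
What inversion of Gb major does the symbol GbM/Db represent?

second inversion

GbM/Db means Gb major with Db in the bass. Db is the fifth of Gb major (Gb–Bb–Db), so this is second inversion.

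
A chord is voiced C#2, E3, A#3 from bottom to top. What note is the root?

A#

C#, E, A# are the tones of an A# diminished triad (A#–C#–E), making A# the root.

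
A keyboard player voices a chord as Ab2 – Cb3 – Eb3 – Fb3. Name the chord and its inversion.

Reducing to letter names: Ab, Cb, Eb, Fb. These stack in thirds as Fb–Ab–Cb–Eb — an Fb major seventh chord.
The lowest note is Ab, the third of the chord, so this is first inversion (figured bass 6/5).

Fb major seventh, first inversion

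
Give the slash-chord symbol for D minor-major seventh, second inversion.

Second inversion of D minor-major seventh has the fifth (A) in the bass. As a slash chord: Dm(maj7)/A.

Dm(maj7)/A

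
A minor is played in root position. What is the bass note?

A minor is A–C–E. Root position places the root in the bass: A.

A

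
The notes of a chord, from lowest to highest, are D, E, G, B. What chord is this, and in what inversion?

Reducing to letter names: D, E, G, B. These stack in thirds as E–G–B–D — an E minor seventh chord.
The lowest note is D, the seventh of the chord, so this is third inversion (figured bass 4/2).

E minor seventh, third inversion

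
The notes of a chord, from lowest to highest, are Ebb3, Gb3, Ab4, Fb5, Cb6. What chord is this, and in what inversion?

Reducing to letter names: Ebb, Gb, Ab, Fb, Cb. These stack in thirds as Fb–Ab–Cb–Ebb–Gb — an Fb dominant ninth chord.
The lowest note is Ebb, the seventh of the chord, so this is third inversion.

Fb dominant ninth, third inversion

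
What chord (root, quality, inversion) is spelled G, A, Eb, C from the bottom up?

A half-diminished seventh, third inversion

The distinct note names are G, A, Eb, C. Stacked in thirds they read A–C–Eb–G, which is a half-diminished seventh chord on A.
With the seventh (G) in the bass, the chord is in third inversion (figured bass 4/2).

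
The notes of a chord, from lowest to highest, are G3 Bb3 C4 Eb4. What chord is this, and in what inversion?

C minor seventh, second inversion

Reducing to letter names: G, Bb, C, Eb. These stack in thirds as C–Eb–G–Bb — a C minor seventh chord.
G is the fifth of C minor seventh; fifth in the bass means second inversion (figured bass 4/3).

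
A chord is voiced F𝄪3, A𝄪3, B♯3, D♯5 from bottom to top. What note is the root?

B#

The distinct letter names are F##, A##, B#, D#. Arranged as a stack of thirds they read B#–D#–F##–A##, so B# is the root (a B# minor-major seventh chord).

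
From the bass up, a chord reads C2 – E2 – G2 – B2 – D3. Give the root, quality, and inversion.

The pitch classes C, E, G, B, D arrange in thirds as C–E–G–B–D: a C major ninth chord.
C is the root of C major ninth; root in the bass means root position.

C major ninth, root position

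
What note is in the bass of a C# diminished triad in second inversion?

G

The fifth of C# diminished (C#–E–G) is G; that is the bass in second inversion.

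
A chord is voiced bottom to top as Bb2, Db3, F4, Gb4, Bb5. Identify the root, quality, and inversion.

Gb major seventh, first inversion

The distinct note names are Bb, Db, F, Gb. Stacked in thirds they read Gb–Bb–Db–F, which is a major seventh chord on Gb.
Bb is the third of Gb major seventh; third in the bass means first inversion (figured bass 6/5).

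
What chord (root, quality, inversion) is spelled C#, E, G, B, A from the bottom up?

Reducing to letter names: C#, E, G, B, A. These stack in thirds as A–C#–E–G–B — an A dominant ninth chord.
The lowest note is C#, the third of the chord, so this is first inversion.

A dominant ninth, first inversion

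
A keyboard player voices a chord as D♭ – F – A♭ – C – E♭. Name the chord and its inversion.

Db major ninth, root position

Reducing to letter names: Db, F, Ab, C, Eb. These stack in thirds as Db–F–Ab–C–Eb — a Db major ninth chord.
With the root (Db) in the bass, the chord is in root position.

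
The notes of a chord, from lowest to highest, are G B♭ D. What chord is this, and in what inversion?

The pitch classes G, Bb, D arrange in thirds as G–Bb–D: a G minor triad.
The lowest note is G, the root of the chord, so this is root position (figured bass 5/3).

G minor, root position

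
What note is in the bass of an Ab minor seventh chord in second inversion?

In second inversion the fifth is lowest. For Ab minor seventh (Ab–Cb–Eb–Gb) that is Eb.

Eb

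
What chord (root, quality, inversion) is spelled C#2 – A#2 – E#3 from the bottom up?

A# minor, first inversion

The distinct note names are C#, A#, E#. Stacked in thirds they read A#–C#–E#, which is a minor triad on A#.
C# is the third of A# minor; third in the bass means first inversion (figured bass 6).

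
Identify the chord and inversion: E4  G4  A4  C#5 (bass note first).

The pitch classes E, G, A, C# arrange in thirds as A–C#–E–G: an A dominant seventh chord.
The lowest note is E, the fifth of the chord, so this is second inversion (figured bass 4/3).

A dominant seventh, second inversion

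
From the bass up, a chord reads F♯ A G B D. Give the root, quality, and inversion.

The distinct note names are F#, A, G, B, D. Stacked in thirds they read G–B–D–F#–A, which is a major ninth chord on G.
F# is the seventh of G major ninth; seventh in the bass means third inversion.

G major ninth, third inversion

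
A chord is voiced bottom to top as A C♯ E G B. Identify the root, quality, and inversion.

The pitch classes A, C#, E, G, B arrange in thirds as A–C#–E–G–B: an A dominant ninth chord.
With the root (A) in the bass, the chord is in root position.

A dominant ninth, root position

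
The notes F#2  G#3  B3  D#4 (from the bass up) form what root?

G#

Reordering F#, G#, B, D# into stacked thirds gives G#–B–D#–F#; the bottom of that stack, G#, is the root.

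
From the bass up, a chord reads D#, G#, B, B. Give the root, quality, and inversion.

The pitch classes D#, G#, B arrange in thirds as G#–B–D#: a G# minor triad.
The lowest note is D#, the fifth of the chord, so this is second inversion (figured bass 6/4).

G# minor, second inversion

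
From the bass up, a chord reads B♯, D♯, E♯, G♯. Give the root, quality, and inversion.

E# minor seventh, second inversion

Reducing to letter names: B#, D#, E#, G#. These stack in thirds as E#–G#–B#–D# — an E# minor seventh chord.
The lowest note is B#, the fifth of the chord, so this is second inversion (figured bass 4/3).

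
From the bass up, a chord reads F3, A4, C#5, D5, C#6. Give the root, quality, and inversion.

The distinct note names are F, A, C#, D. Stacked in thirds they read D–F–A–C#, which is a minor-major seventh chord on D.
F is the third of D minor-major seventh; third in the bass means first inversion (figured bass 6/5).

D minor-major seventh, first inversion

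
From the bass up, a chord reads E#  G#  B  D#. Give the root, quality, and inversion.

The distinct note names are E#, G#, B, D#. Stacked in thirds they read E#–G#–B–D#, which is a half-diminished seventh chord on E#.
The lowest note is E#, the root of the chord, so this is root position (figured bass 7).

E# half-diminished seventh, root position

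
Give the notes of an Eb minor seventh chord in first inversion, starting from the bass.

Gb, Bb, Db, Eb

Eb minor seventh is Eb–Gb–Bb–Db. First inversion puts the third (Gb) in the bass, with the remaining tones above: Gb, Bb, Db, Eb.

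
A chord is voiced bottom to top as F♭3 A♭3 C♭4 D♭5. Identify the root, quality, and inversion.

Db minor seventh, first inversion

The pitch classes Fb, Ab, Cb, Db arrange in thirds as Db–Fb–Ab–Cb: a Db minor seventh chord.
The lowest note is Fb, the third of the chord, so this is first inversion (figured bass 6/5).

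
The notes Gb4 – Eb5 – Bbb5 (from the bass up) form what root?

Eb

The distinct letter names are Gb, Eb, Bbb. Arranged as a stack of thirds they read Eb–Gb–Bbb, so Eb is the root (an Eb diminished triad).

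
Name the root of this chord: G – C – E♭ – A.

G, C, Eb, A are the tones of an A half-diminished seventh chord (A–C–Eb–G), making A the root.

A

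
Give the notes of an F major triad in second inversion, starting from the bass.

C, F, A

F major is F–A–C. Second inversion puts the fifth (C) in the bass, with the remaining tones above: C, F, A.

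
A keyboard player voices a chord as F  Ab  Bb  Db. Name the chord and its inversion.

Reducing to letter names: F, Ab, Bb, Db. These stack in thirds as Bb–Db–F–Ab — a Bb minor seventh chord.
The lowest note is F, the fifth of the chord, so this is second inversion (figured bass 4/3).

Bb minor seventh, second inversion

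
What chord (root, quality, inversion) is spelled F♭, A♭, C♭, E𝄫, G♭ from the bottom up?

Reducing to letter names: Fb, Ab, Cb, Ebb, Gb. These stack in thirds as Fb–Ab–Cb–Ebb–Gb — an Fb dominant ninth chord.
Fb is the root of Fb dominant ninth; root in the bass means root position.

Fb dominant ninth, root position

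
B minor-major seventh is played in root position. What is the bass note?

B minor-major seventh is B–D–F#–A#. Root position places the root in the bass: B.

B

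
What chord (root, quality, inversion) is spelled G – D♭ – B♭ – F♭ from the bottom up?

The distinct note names are G, Db, Bb, Fb. Stacked in thirds they read G–Bb–Db–Fb, which is a diminished seventh chord on G.
The lowest note is G, the root of the chord, so this is root position (figured bass 7).

G diminished seventh, root position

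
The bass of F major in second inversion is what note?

In second inversion the fifth is lowest. For F major (F–A–C) that is C.

C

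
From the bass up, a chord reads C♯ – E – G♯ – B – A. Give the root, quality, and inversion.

A major ninth, first inversion

Reducing to letter names: C#, E, G#, B, A. These stack in thirds as A–C#–E–G#–B — an A major ninth chord.
C# is the third of A major ninth; third in the bass means first inversion.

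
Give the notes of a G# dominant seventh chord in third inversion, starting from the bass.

F#, G#, B#, D#

Spelling G# dominant seventh: G#–B#–D#–F#. In third inversion the seventh is bass, giving F#, G#, B#, D# from the bottom.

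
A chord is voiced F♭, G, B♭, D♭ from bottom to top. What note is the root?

Fb, G, Bb, Db are the tones of a G diminished seventh chord (G–Bb–Db–Fb), making G the root.

G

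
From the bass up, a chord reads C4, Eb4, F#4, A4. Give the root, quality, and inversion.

F# diminished seventh, second inversion

Reducing to letter names: C, Eb, F#, A. These stack in thirds as F#–A–C–Eb — an F# diminished seventh chord.
The lowest note is C, the fifth of the chord, so this is second inversion (figured bass 4/3).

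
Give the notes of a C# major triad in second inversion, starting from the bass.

G#, C#, E#

The chord tones are C#–E#–G#. With the fifth (G#) lowest for second inversion: G#, C#, E#.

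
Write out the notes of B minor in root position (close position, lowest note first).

B, D, F#

B minor is B–D–F#. Root position puts the root (B) in the bass, with the remaining tones above: B, D, F#.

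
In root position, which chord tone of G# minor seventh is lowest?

G# minor seventh is G#–B–D#–F#. Root position places the root in the bass: G#.

G#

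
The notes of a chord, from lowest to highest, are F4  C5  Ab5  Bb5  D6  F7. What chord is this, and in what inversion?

Bb dominant ninth, second inversion

Reducing to letter names: F, C, Ab, Bb, D. These stack in thirds as Bb–D–F–Ab–C — a Bb dominant ninth chord.
The lowest note is F, the fifth of the chord, so this is second inversion.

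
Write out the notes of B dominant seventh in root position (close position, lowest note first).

B, D#, F#, A

Spelling B dominant seventh: B–D#–F#–A. In root position the root is bass, giving B, D#, F#, A from the bottom.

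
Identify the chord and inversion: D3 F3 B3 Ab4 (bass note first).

B diminished seventh, first inversion

The pitch classes D, F, B, Ab arrange in thirds as B–D–F–Ab: a B diminished seventh chord.
With the third (D) in the bass, the chord is in first inversion (figured bass 6/5).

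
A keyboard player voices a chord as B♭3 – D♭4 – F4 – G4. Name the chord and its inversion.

G half-diminished seventh, first inversion

The distinct note names are Bb, Db, F, G. Stacked in thirds they read G–Bb–Db–F, which is a half-diminished seventh chord on G.
With the third (Bb) in the bass, the chord is in first inversion (figured bass 6/5).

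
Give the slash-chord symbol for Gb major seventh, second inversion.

Gbmaj7/Db

Second inversion of Gb major seventh has the fifth (Db) in the bass. As a slash chord: Gbmaj7/Db.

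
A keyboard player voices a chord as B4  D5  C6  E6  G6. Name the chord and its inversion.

The pitch classes B, D, C, E, G arrange in thirds as C–E–G–B–D: a C major ninth chord.
The lowest note is B, the seventh of the chord, so this is third inversion.

C major ninth, third inversion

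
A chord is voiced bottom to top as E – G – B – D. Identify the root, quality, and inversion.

E minor seventh, root position

The pitch classes E, G, B, D arrange in thirds as E–G–B–D: an E minor seventh chord.
With the root (E) in the bass, the chord is in root position (figured bass 7).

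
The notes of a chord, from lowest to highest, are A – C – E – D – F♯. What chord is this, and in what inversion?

D dominant ninth, second inversion

The pitch classes A, C, E, D, F# arrange in thirds as D–F#–A–C–E: a D dominant ninth chord.
A is the fifth of D dominant ninth; fifth in the bass means second inversion.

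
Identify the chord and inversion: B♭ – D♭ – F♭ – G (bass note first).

Reducing to letter names: Bb, Db, Fb, G. These stack in thirds as G–Bb–Db–Fb — a G diminished seventh chord.
The lowest note is Bb, the third of the chord, so this is first inversion (figured bass 6/5).

G diminished seventh, first inversion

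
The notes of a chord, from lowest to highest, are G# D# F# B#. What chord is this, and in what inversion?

Reducing to letter names: G#, D#, F#, B#. These stack in thirds as G#–B#–D#–F# — a G# dominant seventh chord.
G# is the root of G# dominant seventh; root in the bass means root position (figured bass 7).

G# dominant seventh, root position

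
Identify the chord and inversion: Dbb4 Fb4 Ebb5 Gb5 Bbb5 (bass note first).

Ebb dominant ninth, third inversion

Reducing to letter names: Dbb, Fb, Ebb, Gb, Bbb. These stack in thirds as Ebb–Gb–Bbb–Dbb–Fb — an Ebb dominant ninth chord.
Dbb is the seventh of Ebb dominant ninth; seventh in the bass means third inversion.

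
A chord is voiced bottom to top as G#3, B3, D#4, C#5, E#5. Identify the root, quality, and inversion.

The pitch classes G#, B, D#, C#, E# arrange in thirds as C#–E#–G#–B–D#: a C# dominant ninth chord.
With the fifth (G#) in the bass, the chord is in second inversion.

C# dominant ninth, second inversion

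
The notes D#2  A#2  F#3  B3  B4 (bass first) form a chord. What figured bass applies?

6/5

The notes D#, A#, F#, B stack in thirds as B–D#–F#–A# — a B major seventh chord. The bass D# is the third, so this is first inversion: figured 6/5.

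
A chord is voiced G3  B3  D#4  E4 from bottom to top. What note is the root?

Reordering G, B, D#, E into stacked thirds gives E–G–B–D#; the bottom of that stack, E, is the root.

E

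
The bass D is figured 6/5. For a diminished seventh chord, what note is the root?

B

The figures 6/5 mean the third of the chord is in the bass. If D is the third of a diminished seventh chord, the root is B (chord tones B–D–F–Ab).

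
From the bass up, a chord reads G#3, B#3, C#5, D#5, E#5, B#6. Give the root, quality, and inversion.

C# major ninth, second inversion

Reducing to letter names: G#, B#, C#, D#, E#. These stack in thirds as C#–E#–G#–B#–D# — a C# major ninth chord.
The lowest note is G#, the fifth of the chord, so this is second inversion.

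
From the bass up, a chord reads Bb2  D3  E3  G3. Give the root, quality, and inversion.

E half-diminished seventh, second inversion

Reducing to letter names: Bb, D, E, G. These stack in thirds as E–G–Bb–D — an E half-diminished seventh chord.
Bb is the fifth of E half-diminished seventh; fifth in the bass means second inversion (figured bass 4/3).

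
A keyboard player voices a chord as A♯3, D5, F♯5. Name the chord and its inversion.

D augmented, second inversion

The distinct note names are A#, D, F#. Stacked in thirds they read D–F#–A#, which is an augmented triad on D.
The lowest note is A#, the fifth of the chord, so this is second inversion (figured bass 6/4).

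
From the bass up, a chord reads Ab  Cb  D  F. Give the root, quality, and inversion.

The pitch classes Ab, Cb, D, F arrange in thirds as D–F–Ab–Cb: a D diminished seventh chord.
Ab is the fifth of D diminished seventh; fifth in the bass means second inversion (figured bass 4/3).

D diminished seventh, second inversion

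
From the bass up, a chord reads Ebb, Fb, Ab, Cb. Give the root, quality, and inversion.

The pitch classes Ebb, Fb, Ab, Cb arrange in thirds as Fb–Ab–Cb–Ebb: an Fb dominant seventh chord.
The lowest note is Ebb, the seventh of the chord, so this is third inversion (figured bass 4/2).

Fb dominant seventh, third inversion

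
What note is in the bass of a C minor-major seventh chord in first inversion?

Eb

The third of C minor-major seventh (C–Eb–G–B) is Eb; that is the bass in first inversion.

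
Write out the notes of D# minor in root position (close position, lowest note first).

The chord tones are D#–F#–A#. With the root (D#) lowest for root position: D#, F#, A#.

D#, F#, A#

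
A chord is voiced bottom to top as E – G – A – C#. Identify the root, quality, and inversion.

A dominant seventh, second inversion

Reducing to letter names: E, G, A, C#. These stack in thirds as A–C#–E–G — an A dominant seventh chord.
With the fifth (E) in the bass, the chord is in second inversion (figured bass 4/3).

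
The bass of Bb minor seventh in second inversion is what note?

F

Bb minor seventh is Bb–Db–F–Ab. Second inversion places the fifth in the bass: F.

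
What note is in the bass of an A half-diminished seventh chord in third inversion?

In third inversion the seventh is lowest. For A half-diminished seventh (A–C–Eb–G) that is G.

G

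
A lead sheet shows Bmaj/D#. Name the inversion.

Bmaj/D# means B major with D# in the bass. D# is the third of B major (B–D#–F#), so this is first inversion.

first inversion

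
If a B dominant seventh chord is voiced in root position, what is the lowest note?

The root of B dominant seventh (B–D#–F#–A) is B; that is the bass in root position.

B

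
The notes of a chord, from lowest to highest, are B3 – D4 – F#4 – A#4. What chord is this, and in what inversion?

The pitch classes B, D, F#, A# arrange in thirds as B–D–F#–A#: a B minor-major seventh chord.
The lowest note is B, the root of the chord, so this is root position (figured bass 7).

B minor-major seventh, root position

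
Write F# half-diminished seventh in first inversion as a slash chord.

First inversion of F# half-diminished seventh has the third (A) in the bass. As a slash chord: F#ø7/A.

F#ø7/A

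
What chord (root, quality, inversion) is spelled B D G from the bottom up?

G major, first inversion

The distinct note names are B, D, G. Stacked in thirds they read G–B–D, which is a major triad on G.
With the third (B) in the bass, the chord is in first inversion (figured bass 6).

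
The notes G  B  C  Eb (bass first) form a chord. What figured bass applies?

4/3

The notes G, B, C, Eb stack in thirds as C–Eb–G–B — a C minor-major seventh chord. The bass G is the fifth, so this is second inversion: figured 4/3.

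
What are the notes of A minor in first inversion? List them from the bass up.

C, E, A

A minor is A–C–E. First inversion puts the third (C) in the bass, with the remaining tones above: C, E, A.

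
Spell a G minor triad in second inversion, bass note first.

Spelling G minor: G–Bb–D. In second inversion the fifth is bass, giving D, G, Bb from the bottom.

D, G, Bb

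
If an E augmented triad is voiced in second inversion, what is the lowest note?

In second inversion the fifth is lowest. For E augmented (E–G#–B#) that is B#.

B#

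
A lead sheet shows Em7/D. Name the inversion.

Em7/D means E minor seventh with D in the bass. D is the seventh of E minor seventh (E–G–B–D), so this is third inversion.

third inversion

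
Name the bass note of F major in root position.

F

In root position the root is lowest. For F major (F–A–C) that is F.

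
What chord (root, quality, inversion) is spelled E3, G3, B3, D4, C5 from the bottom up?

The distinct note names are E, G, B, D, C. Stacked in thirds they read C–E–G–B–D, which is a major ninth chord on C.
E is the third of C major ninth; third in the bass means first inversion.

C major ninth, first inversion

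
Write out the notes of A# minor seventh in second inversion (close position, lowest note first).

E#, G#, A#, C#

A# minor seventh is A#–C#–E#–G#. Second inversion puts the fifth (E#) in the bass, with the remaining tones above: E#, G#, A#, C#.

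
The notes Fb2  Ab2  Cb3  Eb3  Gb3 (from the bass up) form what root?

Fb, Ab, Cb, Eb, Gb are the tones of an Fb major ninth chord (Fb–Ab–Cb–Eb–Gb), making Fb the root.

Fb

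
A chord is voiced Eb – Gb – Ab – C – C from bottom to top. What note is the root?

Ab

Reordering Eb, Gb, Ab, C into stacked thirds gives Ab–C–Eb–Gb; the bottom of that stack, Ab, is the root.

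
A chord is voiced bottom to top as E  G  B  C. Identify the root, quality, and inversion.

The pitch classes E, G, B, C arrange in thirds as C–E–G–B: a C major seventh chord.
E is the third of C major seventh; third in the bass means first inversion (figured bass 6/5).

C major seventh, first inversion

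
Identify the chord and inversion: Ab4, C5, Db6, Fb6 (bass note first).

Db minor-major seventh, second inversion

The pitch classes Ab, C, Db, Fb arrange in thirds as Db–Fb–Ab–C: a Db minor-major seventh chord.
The lowest note is Ab, the fifth of the chord, so this is second inversion (figured bass 4/3).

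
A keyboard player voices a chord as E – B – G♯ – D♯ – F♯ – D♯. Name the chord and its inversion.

The pitch classes E, B, G#, D#, F# arrange in thirds as E–G#–B–D#–F#: an E major ninth chord.
With the root (E) in the bass, the chord is in root position.

E major ninth, root position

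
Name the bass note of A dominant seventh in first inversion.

C#

A dominant seventh is A–C#–E–G. First inversion places the third in the bass: C#.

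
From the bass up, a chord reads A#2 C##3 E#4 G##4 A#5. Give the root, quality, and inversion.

The distinct note names are A#, C##, E#, G##. Stacked in thirds they read A#–C##–E#–G##, which is a major seventh chord on A#.
The lowest note is A#, the root of the chord, so this is root position (figured bass 7).

A# major seventh, root position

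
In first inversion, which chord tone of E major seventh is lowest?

In first inversion the third is lowest. For E major seventh (E–G#–B–D#) that is G#.

G#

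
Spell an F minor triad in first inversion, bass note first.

Ab, C, F

Spelling F minor: F–Ab–C. In first inversion the third is bass, giving Ab, C, F from the bottom.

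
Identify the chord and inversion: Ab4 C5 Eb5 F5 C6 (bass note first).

F minor seventh, first inversion

The pitch classes Ab, C, Eb, F arrange in thirds as F–Ab–C–Eb: an F minor seventh chord.
The lowest note is Ab, the third of the chord, so this is first inversion (figured bass 6/5).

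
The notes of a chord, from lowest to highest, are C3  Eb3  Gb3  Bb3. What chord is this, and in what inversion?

C half-diminished seventh, root position

The pitch classes C, Eb, Gb, Bb arrange in thirds as C–Eb–Gb–Bb: a C half-diminished seventh chord.
C is the root of C half-diminished seventh; root in the bass means root position (figured bass 7).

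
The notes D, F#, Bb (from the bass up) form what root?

Reordering D, F#, Bb into stacked thirds gives Bb–D–F#; the bottom of that stack, Bb, is the root.

Bb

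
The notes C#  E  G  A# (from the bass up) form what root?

A#

The distinct letter names are C#, E, G, A#. Arranged as a stack of thirds they read A#–C#–E–G, so A# is the root (an A# diminished seventh chord).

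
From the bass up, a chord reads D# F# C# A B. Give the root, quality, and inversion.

The distinct note names are D#, F#, C#, A, B. Stacked in thirds they read B–D#–F#–A–C#, which is a dominant ninth chord on B.
D# is the third of B dominant ninth; third in the bass means first inversion.

B dominant ninth, first inversion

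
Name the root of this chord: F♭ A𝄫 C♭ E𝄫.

Reordering Fb, Abb, Cb, Ebb into stacked thirds gives Fb–Abb–Cb–Ebb; the bottom of that stack, Fb, is the root.

Fb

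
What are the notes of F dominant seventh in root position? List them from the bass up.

Spelling F dominant seventh: F–A–C–Eb. In root position the root is bass, giving F, A, C, Eb from the bottom.

F, A, C, Eb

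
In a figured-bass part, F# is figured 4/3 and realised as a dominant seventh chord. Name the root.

The figures 4/3 mean the fifth of the chord is in the bass. If F# is the fifth of a dominant seventh chord, the root is B (chord tones B–D#–F#–A).

B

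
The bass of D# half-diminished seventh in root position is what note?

The root of D# half-diminished seventh (D#–F#–A–C#) is D#; that is the bass in root position.

D#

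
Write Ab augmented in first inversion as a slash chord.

Abaug/C

First inversion of Ab augmented has the third (C) in the bass. As a slash chord: Abaug/C.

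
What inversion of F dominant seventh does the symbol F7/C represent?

F7/C means F dominant seventh with C in the bass. C is the fifth of F dominant seventh (F–A–C–Eb), so this is second inversion.

second inversion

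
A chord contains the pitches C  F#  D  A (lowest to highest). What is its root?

D

Reordering C, F#, D, A into stacked thirds gives D–F#–A–C; the bottom of that stack, D, is the root.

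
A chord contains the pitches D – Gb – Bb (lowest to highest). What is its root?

Gb

D, Gb, Bb are the tones of a Gb augmented triad (Gb–Bb–D), making Gb the root.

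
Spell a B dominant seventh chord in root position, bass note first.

B dominant seventh is B–D#–F#–A. Root position puts the root (B) in the bass, with the remaining tones above: B, D#, F#, A.

B, D#, F#, A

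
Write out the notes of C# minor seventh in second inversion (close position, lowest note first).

C# minor seventh is C#–E–G#–B. Second inversion puts the fifth (G#) in the bass, with the remaining tones above: G#, B, C#, E.

G#, B, C#, E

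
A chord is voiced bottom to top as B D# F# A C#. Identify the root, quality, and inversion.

B dominant ninth, root position

Reducing to letter names: B, D#, F#, A, C#. These stack in thirds as B–D#–F#–A–C# — a B dominant ninth chord.
With the root (B) in the bass, the chord is in root position.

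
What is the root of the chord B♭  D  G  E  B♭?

E

Bb, D, G, E are the tones of an E half-diminished seventh chord (E–G–Bb–D), making E the root.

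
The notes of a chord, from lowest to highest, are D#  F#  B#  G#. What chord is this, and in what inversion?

G# dominant seventh, second inversion

Reducing to letter names: D#, F#, B#, G#. These stack in thirds as G#–B#–D#–F# — a G# dominant seventh chord.
With the fifth (D#) in the bass, the chord is in second inversion (figured bass 4/3).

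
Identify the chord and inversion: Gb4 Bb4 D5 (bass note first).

Reducing to letter names: Gb, Bb, D. These stack in thirds as Gb–Bb–D — a Gb augmented triad.
With the root (Gb) in the bass, the chord is in root position (figured bass 5/3).

Gb augmented, root position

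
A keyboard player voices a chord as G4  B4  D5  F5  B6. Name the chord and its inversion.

The pitch classes G, B, D, F arrange in thirds as G–B–D–F: a G dominant seventh chord.
With the root (G) in the bass, the chord is in root position (figured bass 7).

G dominant seventh, root position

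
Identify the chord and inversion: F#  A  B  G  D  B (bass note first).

G major ninth, third inversion

Reducing to letter names: F#, A, B, G, D. These stack in thirds as G–B–D–F#–A — a G major ninth chord.
With the seventh (F#) in the bass, the chord is in third inversion.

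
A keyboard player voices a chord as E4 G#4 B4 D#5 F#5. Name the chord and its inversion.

Reducing to letter names: E, G#, B, D#, F#. These stack in thirds as E–G#–B–D#–F# — an E major ninth chord.
With the root (E) in the bass, the chord is in root position.

E major ninth, root position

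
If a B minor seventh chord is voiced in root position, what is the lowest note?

B minor seventh is B–D–F#–A. Root position places the root in the bass: B.

B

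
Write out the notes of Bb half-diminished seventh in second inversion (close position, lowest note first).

Bb half-diminished seventh is Bb–Db–Fb–Ab. Second inversion puts the fifth (Fb) in the bass, with the remaining tones above: Fb, Ab, Bb, Db.

Fb, Ab, Bb, Db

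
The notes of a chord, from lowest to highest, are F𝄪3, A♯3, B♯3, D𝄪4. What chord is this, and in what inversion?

The distinct note names are F##, A#, B#, D##. Stacked in thirds they read B#–D##–F##–A#, which is a dominant seventh chord on B#.
F## is the fifth of B# dominant seventh; fifth in the bass means second inversion (figured bass 4/3).

B# dominant seventh, second inversion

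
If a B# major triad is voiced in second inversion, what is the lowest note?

In second inversion the fifth is lowest. For B# major (B#–D##–F##) that is F##.

F##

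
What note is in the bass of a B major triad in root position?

B major is B–D#–F#. Root position places the root in the bass: B.

B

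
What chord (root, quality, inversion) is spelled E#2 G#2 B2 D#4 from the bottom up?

E# half-diminished seventh, root position

The distinct note names are E#, G#, B, D#. Stacked in thirds they read E#–G#–B–D#, which is a half-diminished seventh chord on E#.
E# is the root of E# half-diminished seventh; root in the bass means root position (figured bass 7).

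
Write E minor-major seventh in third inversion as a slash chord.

Third inversion of E minor-major seventh has the seventh (D#) in the bass. As a slash chord: Em(maj7)/D#.

Em(maj7)/D#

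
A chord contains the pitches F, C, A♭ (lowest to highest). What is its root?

The distinct letter names are F, C, Ab. Arranged as a stack of thirds they read F–Ab–C, so F is the root (an F minor triad).

F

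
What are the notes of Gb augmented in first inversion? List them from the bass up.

Gb augmented is Gb–Bb–D. First inversion puts the third (Bb) in the bass, with the remaining tones above: Bb, D, Gb.

Bb, D, Gb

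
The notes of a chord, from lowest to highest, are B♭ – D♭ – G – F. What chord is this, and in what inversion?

The pitch classes Bb, Db, G, F arrange in thirds as G–Bb–Db–F: a G half-diminished seventh chord.
The lowest note is Bb, the third of the chord, so this is first inversion (figured bass 6/5).

G half-diminished seventh, first inversion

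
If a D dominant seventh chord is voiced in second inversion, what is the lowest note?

A

The fifth of D dominant seventh (D–F#–A–C) is A; that is the bass in second inversion.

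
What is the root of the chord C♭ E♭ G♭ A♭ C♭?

Ab

Cb, Eb, Gb, Ab are the tones of an Ab minor seventh chord (Ab–Cb–Eb–Gb), making Ab the root.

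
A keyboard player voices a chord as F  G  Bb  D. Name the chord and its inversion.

G minor seventh, third inversion

The pitch classes F, G, Bb, D arrange in thirds as G–Bb–D–F: a G minor seventh chord.
F is the seventh of G minor seventh; seventh in the bass means third inversion (figured bass 4/2).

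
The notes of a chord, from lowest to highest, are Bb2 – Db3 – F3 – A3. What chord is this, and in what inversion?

Bb minor-major seventh, root position

The distinct note names are Bb, Db, F, A. Stacked in thirds they read Bb–Db–F–A, which is a minor-major seventh chord on Bb.
Bb is the root of Bb minor-major seventh; root in the bass means root position (figured bass 7).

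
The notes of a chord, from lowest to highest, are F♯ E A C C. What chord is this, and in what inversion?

The distinct note names are F#, E, A, C. Stacked in thirds they read F#–A–C–E, which is a half-diminished seventh chord on F#.
The lowest note is F#, the root of the chord, so this is root position (figured bass 7).

F# half-diminished seventh, root position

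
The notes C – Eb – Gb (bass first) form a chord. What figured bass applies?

The notes C, Eb, Gb stack in thirds as C–Eb–Gb — a C diminished triad. The bass C is the root, so this is root position: figured 5/3.

5/3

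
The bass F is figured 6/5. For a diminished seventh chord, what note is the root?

The figures 6/5 mean the third of the chord is in the bass. If F is the third of a diminished seventh chord, the root is D (chord tones D–F–Ab–Cb).

D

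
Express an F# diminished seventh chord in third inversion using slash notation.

Third inversion of F# diminished seventh has the seventh (Eb) in the bass. As a slash chord: F#dim7/Eb.

F#dim7/Eb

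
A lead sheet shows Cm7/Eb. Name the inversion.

Cm7/Eb means C minor seventh with Eb in the bass. Eb is the third of C minor seventh (C–Eb–G–Bb), so this is first inversion.

first inversion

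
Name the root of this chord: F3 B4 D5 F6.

Reordering F, B, D into stacked thirds gives B–D–F; the bottom of that stack, B, is the root.

B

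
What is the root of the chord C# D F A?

D

C#, D, F, A are the tones of a D minor-major seventh chord (D–F–A–C#), making D the root.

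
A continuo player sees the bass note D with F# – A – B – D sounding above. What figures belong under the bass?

The notes D, F#, A, B stack in thirds as B–D–F#–A — a B minor seventh chord. The bass D is the third, so this is first inversion: figured 6/5.

6/5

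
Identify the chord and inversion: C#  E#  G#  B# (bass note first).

C# major seventh, root position

Reducing to letter names: C#, E#, G#, B#. These stack in thirds as C#–E#–G#–B# — a C# major seventh chord.
The lowest note is C#, the root of the chord, so this is root position (figured bass 7).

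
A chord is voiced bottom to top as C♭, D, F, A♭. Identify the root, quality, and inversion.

The distinct note names are Cb, D, F, Ab. Stacked in thirds they read D–F–Ab–Cb, which is a diminished seventh chord on D.
With the seventh (Cb) in the bass, the chord is in third inversion (figured bass 4/2).

D diminished seventh, third inversion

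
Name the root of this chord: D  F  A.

D

The distinct letter names are D, F, A. Arranged as a stack of thirds they read D–F–A, so D is the root (a D minor triad).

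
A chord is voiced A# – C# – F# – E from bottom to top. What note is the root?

F#

Reordering A#, C#, F#, E into stacked thirds gives F#–A#–C#–E; the bottom of that stack, F#, is the root.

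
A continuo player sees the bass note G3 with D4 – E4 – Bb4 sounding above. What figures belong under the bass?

The notes G, D, E, Bb stack in thirds as E–G–Bb–D — an E half-diminished seventh chord. The bass G is the third, so this is first inversion: figured 6/5.

6/5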